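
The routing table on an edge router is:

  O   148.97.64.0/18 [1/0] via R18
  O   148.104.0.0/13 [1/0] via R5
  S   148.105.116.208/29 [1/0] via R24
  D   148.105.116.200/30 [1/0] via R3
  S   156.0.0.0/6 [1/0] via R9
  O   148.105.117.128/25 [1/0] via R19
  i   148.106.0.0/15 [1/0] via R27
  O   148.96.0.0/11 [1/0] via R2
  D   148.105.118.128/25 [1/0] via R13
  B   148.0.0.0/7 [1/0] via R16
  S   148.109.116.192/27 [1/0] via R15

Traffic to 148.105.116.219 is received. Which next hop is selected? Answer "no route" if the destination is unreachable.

R5

Routes whose prefix contains 148.105.116.219:
  148.0.0.0/7 (148.0.0.0 - 149.255.255.255) -> R16
  148.96.0.0/11 (148.96.0.0 - 148.127.255.255) -> R2
  148.104.0.0/13 (148.104.0.0 - 148.111.255.255) -> R5
More-specific entries that do NOT match:
  148.105.116.200/30 (148.105.116.200 - 148.105.116.203) does not contain 148.105.116.219
  148.105.116.208/29 (148.105.116.208 - 148.105.116.215) does not contain 148.105.116.219
  148.109.116.192/27 (148.109.116.192 - 148.109.116.223) does not contain 148.105.116.219
  148.105.117.128/25 (148.105.117.128 - 148.105.117.255) does not contain 148.105.116.219
  148.105.118.128/25 (148.105.118.128 - 148.105.118.255) does not contain 148.105.116.219
  148.97.64.0/18 (148.97.64.0 - 148.97.127.255) does not contain 148.105.116.219
  148.106.0.0/15 (148.106.0.0 - 148.107.255.255) does not contain 148.105.116.219
Longest matching prefix is /13 -> next hop R5.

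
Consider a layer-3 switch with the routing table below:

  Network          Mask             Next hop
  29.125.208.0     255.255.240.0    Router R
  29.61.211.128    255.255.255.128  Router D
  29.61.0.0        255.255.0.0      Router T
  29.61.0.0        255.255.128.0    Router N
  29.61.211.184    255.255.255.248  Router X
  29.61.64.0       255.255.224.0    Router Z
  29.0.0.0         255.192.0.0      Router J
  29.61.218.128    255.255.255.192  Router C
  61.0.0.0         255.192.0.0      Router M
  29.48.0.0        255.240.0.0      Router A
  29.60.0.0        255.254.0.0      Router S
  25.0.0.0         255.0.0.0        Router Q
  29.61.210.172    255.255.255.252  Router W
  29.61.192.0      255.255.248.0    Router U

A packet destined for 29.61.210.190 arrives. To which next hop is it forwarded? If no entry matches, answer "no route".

Router T

Routes whose prefix contains 29.61.210.190:
  29.0.0.0/10 (29.0.0.0 - 29.63.255.255) -> Router J
  29.48.0.0/12 (29.48.0.0 - 29.63.255.255) -> Router A
  29.60.0.0/15 (29.60.0.0 - 29.61.255.255) -> Router S
  29.61.0.0/16 (29.61.0.0 - 29.61.255.255) -> Router T
More-specific entries that do NOT match:
  29.61.210.172/30 (29.61.210.172 - 29.61.210.175) does not contain 29.61.210.190
  29.61.211.184/29 (29.61.211.184 - 29.61.211.191) does not contain 29.61.210.190
  29.61.218.128/26 (29.61.218.128 - 29.61.218.191) does not contain 29.61.210.190
  29.61.211.128/25 (29.61.211.128 - 29.61.211.255) does not contain 29.61.210.190
  29.61.192.0/21 (29.61.192.0 - 29.61.199.255) does not contain 29.61.210.190
  29.125.208.0/20 (29.125.208.0 - 29.125.223.255) does not contain 29.61.210.190
  29.61.64.0/19 (29.61.64.0 - 29.61.95.255) does not contain 29.61.210.190
  29.61.0.0/17 (29.61.0.0 - 29.61.127.255) does not contain 29.61.210.190
Longest matching prefix is /16 -> next hop Router T.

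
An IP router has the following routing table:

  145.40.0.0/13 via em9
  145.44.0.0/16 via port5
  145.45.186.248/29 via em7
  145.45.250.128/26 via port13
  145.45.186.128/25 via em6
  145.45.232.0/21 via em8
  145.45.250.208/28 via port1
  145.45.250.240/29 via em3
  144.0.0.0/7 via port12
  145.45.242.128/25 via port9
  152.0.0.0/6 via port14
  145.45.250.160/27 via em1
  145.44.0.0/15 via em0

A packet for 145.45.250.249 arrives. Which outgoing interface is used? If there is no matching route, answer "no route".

Routes whose prefix contains 145.45.250.249:
  144.0.0.0/7 (144.0.0.0 - 145.255.255.255) -> port12
  145.40.0.0/13 (145.40.0.0 - 145.47.255.255) -> em9
  145.44.0.0/15 (145.44.0.0 - 145.45.255.255) -> em0
More-specific entries that do NOT match:
  145.45.186.248/29 (145.45.186.248 - 145.45.186.255) does not contain 145.45.250.249
  145.45.250.240/29 (145.45.250.240 - 145.45.250.247) does not contain 145.45.250.249
  145.45.250.208/28 (145.45.250.208 - 145.45.250.223) does not contain 145.45.250.249
  145.45.250.160/27 (145.45.250.160 - 145.45.250.191) does not contain 145.45.250.249
  145.45.250.128/26 (145.45.250.128 - 145.45.250.191) does not contain 145.45.250.249
  145.45.186.128/25 (145.45.186.128 - 145.45.186.255) does not contain 145.45.250.249
  145.45.242.128/25 (145.45.242.128 - 145.45.242.255) does not contain 145.45.250.249
  145.45.232.0/21 (145.45.232.0 - 145.45.239.255) does not contain 145.45.250.249
  145.44.0.0/16 (145.44.0.0 - 145.44.255.255) does not contain 145.45.250.249
Longest matching prefix is /15 -> interface em0.

em0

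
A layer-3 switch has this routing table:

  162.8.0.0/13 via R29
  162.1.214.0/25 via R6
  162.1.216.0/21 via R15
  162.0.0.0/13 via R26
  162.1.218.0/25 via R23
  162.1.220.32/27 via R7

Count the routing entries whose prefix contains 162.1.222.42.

2

Prefixes containing 162.1.222.42:
  162.0.0.0/13 (162.0.0.0 - 162.7.255.255)
  162.1.216.0/21 (162.1.216.0 - 162.1.223.255)
Total matching entries: 2.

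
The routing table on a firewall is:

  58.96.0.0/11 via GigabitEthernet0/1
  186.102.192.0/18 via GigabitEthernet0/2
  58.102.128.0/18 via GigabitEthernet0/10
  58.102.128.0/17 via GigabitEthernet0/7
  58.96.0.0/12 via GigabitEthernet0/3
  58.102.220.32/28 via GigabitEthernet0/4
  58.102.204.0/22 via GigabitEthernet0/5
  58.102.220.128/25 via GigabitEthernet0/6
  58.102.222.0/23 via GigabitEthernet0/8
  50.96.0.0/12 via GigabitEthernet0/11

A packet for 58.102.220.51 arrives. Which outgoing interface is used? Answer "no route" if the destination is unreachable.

GigabitEthernet0/7

Routes whose prefix contains 58.102.220.51:
  58.96.0.0/11 (58.96.0.0 - 58.127.255.255) -> GigabitEthernet0/1
  58.96.0.0/12 (58.96.0.0 - 58.111.255.255) -> GigabitEthernet0/3
  58.102.128.0/17 (58.102.128.0 - 58.102.255.255) -> GigabitEthernet0/7
More-specific entries that do NOT match:
  58.102.220.32/28 (58.102.220.32 - 58.102.220.47) does not contain 58.102.220.51
  58.102.220.128/25 (58.102.220.128 - 58.102.220.255) does not contain 58.102.220.51
  58.102.222.0/23 (58.102.222.0 - 58.102.223.255) does not contain 58.102.220.51
  58.102.204.0/22 (58.102.204.0 - 58.102.207.255) does not contain 58.102.220.51
  186.102.192.0/18 (186.102.192.0 - 186.102.255.255) does not contain 58.102.220.51
  58.102.128.0/18 (58.102.128.0 - 58.102.191.255) does not contain 58.102.220.51
Longest matching prefix is /17 -> interface GigabitEthernet0/7.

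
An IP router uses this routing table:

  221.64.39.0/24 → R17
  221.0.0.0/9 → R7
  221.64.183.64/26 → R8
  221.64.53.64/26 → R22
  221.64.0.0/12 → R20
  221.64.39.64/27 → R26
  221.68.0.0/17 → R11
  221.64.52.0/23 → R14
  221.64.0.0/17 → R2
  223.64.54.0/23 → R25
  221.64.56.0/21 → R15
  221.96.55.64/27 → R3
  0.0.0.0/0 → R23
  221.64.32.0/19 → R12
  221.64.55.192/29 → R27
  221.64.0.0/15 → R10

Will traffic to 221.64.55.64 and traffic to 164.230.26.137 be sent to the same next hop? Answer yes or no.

no

221.64.55.64: longest match 221.64.32.0/19 -> R12
164.230.26.137: longest match 0.0.0.0/0 -> R23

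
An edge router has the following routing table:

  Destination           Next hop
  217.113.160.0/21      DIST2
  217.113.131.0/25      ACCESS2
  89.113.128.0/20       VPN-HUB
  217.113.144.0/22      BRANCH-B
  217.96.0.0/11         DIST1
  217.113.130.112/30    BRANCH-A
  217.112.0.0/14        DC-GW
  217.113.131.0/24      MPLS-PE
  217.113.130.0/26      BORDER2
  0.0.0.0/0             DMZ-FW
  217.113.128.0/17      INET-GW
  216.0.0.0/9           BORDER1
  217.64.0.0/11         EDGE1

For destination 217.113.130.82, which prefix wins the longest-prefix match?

217.113.128.0/17

Entries matching 217.113.130.82:
  0.0.0.0/0 (default, matches everything)
  217.96.0.0/11 (217.96.0.0 - 217.127.255.255)
  217.112.0.0/14 (217.112.0.0 - 217.115.255.255)
  217.113.128.0/17 (217.113.128.0 - 217.113.255.255)
Most specific is 217.113.128.0/17.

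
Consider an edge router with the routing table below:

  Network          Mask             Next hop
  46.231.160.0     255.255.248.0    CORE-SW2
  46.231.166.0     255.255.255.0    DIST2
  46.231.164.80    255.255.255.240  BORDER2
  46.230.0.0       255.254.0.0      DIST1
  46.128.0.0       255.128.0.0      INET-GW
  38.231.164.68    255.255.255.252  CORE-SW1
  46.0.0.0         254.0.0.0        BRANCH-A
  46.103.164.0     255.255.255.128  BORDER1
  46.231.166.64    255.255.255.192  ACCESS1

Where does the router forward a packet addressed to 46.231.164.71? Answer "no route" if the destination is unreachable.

Routes whose prefix contains 46.231.164.71:
  46.0.0.0/7 (46.0.0.0 - 47.255.255.255) -> BRANCH-A
  46.128.0.0/9 (46.128.0.0 - 46.255.255.255) -> INET-GW
  46.230.0.0/15 (46.230.0.0 - 46.231.255.255) -> DIST1
  46.231.160.0/21 (46.231.160.0 - 46.231.167.255) -> CORE-SW2
More-specific entries that do NOT match:
  38.231.164.68/30 (38.231.164.68 - 38.231.164.71) does not contain 46.231.164.71
  46.231.164.80/28 (46.231.164.80 - 46.231.164.95) does not contain 46.231.164.71
  46.231.166.64/26 (46.231.166.64 - 46.231.166.127) does not contain 46.231.164.71
  46.103.164.0/25 (46.103.164.0 - 46.103.164.127) does not contain 46.231.164.71
  46.231.166.0/24 (46.231.166.0 - 46.231.166.255) does not contain 46.231.164.71
Longest matching prefix is /21 -> next hop CORE-SW2.

CORE-SW2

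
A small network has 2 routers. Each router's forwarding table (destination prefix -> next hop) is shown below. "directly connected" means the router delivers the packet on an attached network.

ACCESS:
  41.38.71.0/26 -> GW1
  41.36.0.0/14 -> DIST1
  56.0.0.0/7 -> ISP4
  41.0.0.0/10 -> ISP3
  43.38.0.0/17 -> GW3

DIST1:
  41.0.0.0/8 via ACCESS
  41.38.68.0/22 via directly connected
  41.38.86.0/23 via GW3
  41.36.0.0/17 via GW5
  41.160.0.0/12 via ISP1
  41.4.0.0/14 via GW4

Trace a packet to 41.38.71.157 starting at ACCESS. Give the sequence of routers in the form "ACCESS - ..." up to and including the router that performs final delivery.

ACCESS - DIST1

At ACCESS: longest match for 41.38.71.157 is 41.36.0.0/14 -> DIST1
At DIST1: longest match for 41.38.71.157 is 41.38.68.0/22 -> directly connected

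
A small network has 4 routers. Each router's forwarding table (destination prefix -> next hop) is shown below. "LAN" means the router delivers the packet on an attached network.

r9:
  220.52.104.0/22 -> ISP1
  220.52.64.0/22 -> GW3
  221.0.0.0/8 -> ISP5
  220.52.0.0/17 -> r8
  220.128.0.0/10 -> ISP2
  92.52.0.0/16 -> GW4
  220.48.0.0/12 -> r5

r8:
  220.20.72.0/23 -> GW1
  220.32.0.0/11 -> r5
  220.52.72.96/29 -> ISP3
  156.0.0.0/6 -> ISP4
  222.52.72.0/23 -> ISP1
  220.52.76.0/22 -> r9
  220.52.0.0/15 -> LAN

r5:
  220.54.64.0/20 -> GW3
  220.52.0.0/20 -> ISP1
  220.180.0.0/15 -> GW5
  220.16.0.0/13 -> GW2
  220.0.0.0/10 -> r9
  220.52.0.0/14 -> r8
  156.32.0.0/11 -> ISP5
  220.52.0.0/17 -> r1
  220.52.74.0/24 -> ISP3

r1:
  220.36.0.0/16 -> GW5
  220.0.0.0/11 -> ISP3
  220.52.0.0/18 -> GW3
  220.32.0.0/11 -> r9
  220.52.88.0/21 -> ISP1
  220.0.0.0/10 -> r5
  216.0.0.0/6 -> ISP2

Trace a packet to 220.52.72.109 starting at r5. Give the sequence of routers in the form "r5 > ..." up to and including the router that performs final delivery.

r5 > r1 > r9 > r8

At r5: longest match for 220.52.72.109 is 220.52.0.0/17 -> r1
At r1: longest match for 220.52.72.109 is 220.32.0.0/11 -> r9
At r9: longest match for 220.52.72.109 is 220.52.0.0/17 -> r8
At r8: longest match for 220.52.72.109 is 220.52.0.0/15 -> LAN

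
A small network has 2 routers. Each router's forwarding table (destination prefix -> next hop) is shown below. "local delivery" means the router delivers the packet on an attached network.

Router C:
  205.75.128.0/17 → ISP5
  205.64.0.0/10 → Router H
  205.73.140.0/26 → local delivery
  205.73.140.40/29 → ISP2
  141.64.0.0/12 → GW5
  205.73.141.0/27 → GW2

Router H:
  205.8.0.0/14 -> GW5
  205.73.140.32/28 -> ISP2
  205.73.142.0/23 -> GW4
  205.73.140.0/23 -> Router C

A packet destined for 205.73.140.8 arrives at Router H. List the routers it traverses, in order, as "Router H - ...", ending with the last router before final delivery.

At Router H: longest match for 205.73.140.8 is 205.73.140.0/23 -> Router C
At Router C: longest match for 205.73.140.8 is 205.73.140.0/26 -> local delivery

Router H - Router C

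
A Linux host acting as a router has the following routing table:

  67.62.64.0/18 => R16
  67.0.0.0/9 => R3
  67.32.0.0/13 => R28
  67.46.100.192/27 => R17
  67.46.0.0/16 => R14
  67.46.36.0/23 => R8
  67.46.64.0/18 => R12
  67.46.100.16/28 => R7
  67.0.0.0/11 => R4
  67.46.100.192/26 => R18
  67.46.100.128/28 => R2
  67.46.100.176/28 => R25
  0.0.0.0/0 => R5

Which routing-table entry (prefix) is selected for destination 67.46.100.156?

Entries matching 67.46.100.156:
  0.0.0.0/0 (default, matches everything)
  67.0.0.0/9 (67.0.0.0 - 67.127.255.255)
  67.46.0.0/16 (67.46.0.0 - 67.46.255.255)
  67.46.64.0/18 (67.46.64.0 - 67.46.127.255)
Most specific is 67.46.64.0/18.

67.46.64.0/18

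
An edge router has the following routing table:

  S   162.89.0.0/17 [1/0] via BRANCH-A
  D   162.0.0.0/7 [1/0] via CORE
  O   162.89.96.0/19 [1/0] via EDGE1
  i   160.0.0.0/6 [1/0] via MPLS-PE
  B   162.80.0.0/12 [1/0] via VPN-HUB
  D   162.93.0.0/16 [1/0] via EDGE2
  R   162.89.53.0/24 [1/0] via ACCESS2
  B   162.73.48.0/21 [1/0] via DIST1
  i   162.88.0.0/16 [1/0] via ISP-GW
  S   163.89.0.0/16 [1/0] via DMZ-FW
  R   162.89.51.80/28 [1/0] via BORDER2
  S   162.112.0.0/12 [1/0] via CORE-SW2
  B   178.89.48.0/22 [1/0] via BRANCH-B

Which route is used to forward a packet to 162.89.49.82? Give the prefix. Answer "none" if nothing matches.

162.89.0.0/17

Entries matching 162.89.49.82:
  160.0.0.0/6 (160.0.0.0 - 163.255.255.255)
  162.0.0.0/7 (162.0.0.0 - 163.255.255.255)
  162.80.0.0/12 (162.80.0.0 - 162.95.255.255)
  162.89.0.0/17 (162.89.0.0 - 162.89.127.255)
Most specific is 162.89.0.0/17.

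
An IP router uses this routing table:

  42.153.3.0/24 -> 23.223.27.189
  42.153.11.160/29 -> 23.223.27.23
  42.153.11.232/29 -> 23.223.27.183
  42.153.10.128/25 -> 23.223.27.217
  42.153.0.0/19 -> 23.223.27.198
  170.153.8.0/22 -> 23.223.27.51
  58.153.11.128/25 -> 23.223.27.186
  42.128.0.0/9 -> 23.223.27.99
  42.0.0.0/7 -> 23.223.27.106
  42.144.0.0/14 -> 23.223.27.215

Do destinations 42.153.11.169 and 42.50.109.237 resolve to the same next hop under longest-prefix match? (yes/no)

42.153.11.169: longest match 42.153.0.0/19 -> 23.223.27.198
42.50.109.237: longest match 42.0.0.0/7 -> 23.223.27.106

no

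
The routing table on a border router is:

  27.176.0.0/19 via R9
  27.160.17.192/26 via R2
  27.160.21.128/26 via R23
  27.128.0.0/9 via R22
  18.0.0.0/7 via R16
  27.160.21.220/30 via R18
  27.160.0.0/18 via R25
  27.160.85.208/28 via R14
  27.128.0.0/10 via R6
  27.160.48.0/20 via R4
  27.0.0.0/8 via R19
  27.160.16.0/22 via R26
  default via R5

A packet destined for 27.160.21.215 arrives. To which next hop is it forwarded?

Routes whose prefix contains 27.160.21.215:
  0.0.0.0/0 (default, matches everything) -> R5
  27.0.0.0/8 (27.0.0.0 - 27.255.255.255) -> R19
  27.128.0.0/9 (27.128.0.0 - 27.255.255.255) -> R22
  27.128.0.0/10 (27.128.0.0 - 27.191.255.255) -> R6
  27.160.0.0/18 (27.160.0.0 - 27.160.63.255) -> R25
More-specific entries that do NOT match:
  27.160.21.220/30 (27.160.21.220 - 27.160.21.223) does not contain 27.160.21.215
  27.160.85.208/28 (27.160.85.208 - 27.160.85.223) does not contain 27.160.21.215
  27.160.17.192/26 (27.160.17.192 - 27.160.17.255) does not contain 27.160.21.215
  27.160.21.128/26 (27.160.21.128 - 27.160.21.191) does not contain 27.160.21.215
  27.160.16.0/22 (27.160.16.0 - 27.160.19.255) does not contain 27.160.21.215
  27.160.48.0/20 (27.160.48.0 - 27.160.63.255) does not contain 27.160.21.215
  27.176.0.0/19 (27.176.0.0 - 27.176.31.255) does not contain 27.160.21.215
Longest matching prefix is /18 -> next hop R25.

R25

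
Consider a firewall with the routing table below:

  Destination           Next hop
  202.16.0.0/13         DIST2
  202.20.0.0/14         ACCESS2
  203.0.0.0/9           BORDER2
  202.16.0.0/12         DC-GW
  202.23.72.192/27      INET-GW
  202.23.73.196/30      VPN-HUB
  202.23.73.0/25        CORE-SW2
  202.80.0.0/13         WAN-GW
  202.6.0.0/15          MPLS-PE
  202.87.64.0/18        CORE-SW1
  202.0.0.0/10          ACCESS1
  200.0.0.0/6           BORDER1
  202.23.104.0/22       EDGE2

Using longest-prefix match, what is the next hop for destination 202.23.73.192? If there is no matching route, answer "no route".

ACCESS2

Routes whose prefix contains 202.23.73.192:
  200.0.0.0/6 (200.0.0.0 - 203.255.255.255) -> BORDER1
  202.0.0.0/10 (202.0.0.0 - 202.63.255.255) -> ACCESS1
  202.16.0.0/12 (202.16.0.0 - 202.31.255.255) -> DC-GW
  202.16.0.0/13 (202.16.0.0 - 202.23.255.255) -> DIST2
  202.20.0.0/14 (202.20.0.0 - 202.23.255.255) -> ACCESS2
More-specific entries that do NOT match:
  202.23.73.196/30 (202.23.73.196 - 202.23.73.199) does not contain 202.23.73.192
  202.23.72.192/27 (202.23.72.192 - 202.23.72.223) does not contain 202.23.73.192
  202.23.73.0/25 (202.23.73.0 - 202.23.73.127) does not contain 202.23.73.192
  202.23.104.0/22 (202.23.104.0 - 202.23.107.255) does not contain 202.23.73.192
  202.87.64.0/18 (202.87.64.0 - 202.87.127.255) does not contain 202.23.73.192
  202.6.0.0/15 (202.6.0.0 - 202.7.255.255) does not contain 202.23.73.192
Longest matching prefix is /14 -> next hop ACCESS2.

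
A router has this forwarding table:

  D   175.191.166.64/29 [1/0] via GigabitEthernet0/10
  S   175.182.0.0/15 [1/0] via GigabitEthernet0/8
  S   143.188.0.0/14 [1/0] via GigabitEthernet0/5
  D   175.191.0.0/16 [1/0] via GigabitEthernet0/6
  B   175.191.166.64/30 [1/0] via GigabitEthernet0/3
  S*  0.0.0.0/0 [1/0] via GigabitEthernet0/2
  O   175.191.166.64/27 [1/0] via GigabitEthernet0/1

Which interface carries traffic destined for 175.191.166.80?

Routes whose prefix contains 175.191.166.80:
  0.0.0.0/0 (default, matches everything) -> GigabitEthernet0/2
  175.191.0.0/16 (175.191.0.0 - 175.191.255.255) -> GigabitEthernet0/6
  175.191.166.64/27 (175.191.166.64 - 175.191.166.95) -> GigabitEthernet0/1
More-specific entries that do NOT match:
  175.191.166.64/30 (175.191.166.64 - 175.191.166.67) does not contain 175.191.166.80
  175.191.166.64/29 (175.191.166.64 - 175.191.166.71) does not contain 175.191.166.80
Longest matching prefix is /27 -> interface GigabitEthernet0/1.

GigabitEthernet0/1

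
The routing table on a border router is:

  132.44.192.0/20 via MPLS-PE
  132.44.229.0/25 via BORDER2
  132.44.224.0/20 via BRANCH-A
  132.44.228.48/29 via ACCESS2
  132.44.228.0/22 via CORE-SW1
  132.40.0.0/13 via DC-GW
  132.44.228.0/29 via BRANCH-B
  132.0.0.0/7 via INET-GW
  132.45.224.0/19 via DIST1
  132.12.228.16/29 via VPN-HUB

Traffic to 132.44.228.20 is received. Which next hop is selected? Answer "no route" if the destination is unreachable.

Routes whose prefix contains 132.44.228.20:
  132.0.0.0/7 (132.0.0.0 - 133.255.255.255) -> INET-GW
  132.40.0.0/13 (132.40.0.0 - 132.47.255.255) -> DC-GW
  132.44.224.0/20 (132.44.224.0 - 132.44.239.255) -> BRANCH-A
  132.44.228.0/22 (132.44.228.0 - 132.44.231.255) -> CORE-SW1
More-specific entries that do NOT match:
  132.44.228.48/29 (132.44.228.48 - 132.44.228.55) does not contain 132.44.228.20
  132.44.228.0/29 (132.44.228.0 - 132.44.228.7) does not contain 132.44.228.20
  132.12.228.16/29 (132.12.228.16 - 132.12.228.23) does not contain 132.44.228.20
  132.44.229.0/25 (132.44.229.0 - 132.44.229.127) does not contain 132.44.228.20
Longest matching prefix is /22 -> next hop CORE-SW1.

CORE-SW1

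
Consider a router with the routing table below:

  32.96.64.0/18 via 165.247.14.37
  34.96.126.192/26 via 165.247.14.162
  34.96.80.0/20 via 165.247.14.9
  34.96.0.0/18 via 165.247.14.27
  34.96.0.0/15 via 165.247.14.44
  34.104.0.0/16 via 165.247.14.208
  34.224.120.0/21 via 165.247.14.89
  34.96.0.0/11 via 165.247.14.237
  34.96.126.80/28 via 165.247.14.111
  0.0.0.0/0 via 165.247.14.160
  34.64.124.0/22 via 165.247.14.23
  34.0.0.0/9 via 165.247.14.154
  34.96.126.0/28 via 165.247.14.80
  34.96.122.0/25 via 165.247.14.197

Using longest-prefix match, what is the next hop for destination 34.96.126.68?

Routes whose prefix contains 34.96.126.68:
  0.0.0.0/0 (default, matches everything) -> 165.247.14.160
  34.0.0.0/9 (34.0.0.0 - 34.127.255.255) -> 165.247.14.154
  34.96.0.0/11 (34.96.0.0 - 34.127.255.255) -> 165.247.14.237
  34.96.0.0/15 (34.96.0.0 - 34.97.255.255) -> 165.247.14.44
More-specific entries that do NOT match:
  34.96.126.80/28 (34.96.126.80 - 34.96.126.95) does not contain 34.96.126.68
  34.96.126.0/28 (34.96.126.0 - 34.96.126.15) does not contain 34.96.126.68
  34.96.126.192/26 (34.96.126.192 - 34.96.126.255) does not contain 34.96.126.68
  34.96.122.0/25 (34.96.122.0 - 34.96.122.127) does not contain 34.96.126.68
  34.64.124.0/22 (34.64.124.0 - 34.64.127.255) does not contain 34.96.126.68
  34.224.120.0/21 (34.224.120.0 - 34.224.127.255) does not contain 34.96.126.68
  34.96.80.0/20 (34.96.80.0 - 34.96.95.255) does not contain 34.96.126.68
  32.96.64.0/18 (32.96.64.0 - 32.96.127.255) does not contain 34.96.126.68
  34.96.0.0/18 (34.96.0.0 - 34.96.63.255) does not contain 34.96.126.68
  34.104.0.0/16 (34.104.0.0 - 34.104.255.255) does not contain 34.96.126.68
Longest matching prefix is /15 -> next hop 165.247.14.44.

165.247.14.44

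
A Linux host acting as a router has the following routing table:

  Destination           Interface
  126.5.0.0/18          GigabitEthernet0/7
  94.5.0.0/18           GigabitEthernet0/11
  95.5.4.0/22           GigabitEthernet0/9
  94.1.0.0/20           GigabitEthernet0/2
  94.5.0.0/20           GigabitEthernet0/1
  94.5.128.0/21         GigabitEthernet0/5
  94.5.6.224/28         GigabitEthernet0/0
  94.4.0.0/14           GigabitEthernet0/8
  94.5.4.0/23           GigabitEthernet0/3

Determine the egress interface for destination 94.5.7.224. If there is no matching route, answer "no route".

GigabitEthernet0/1

Routes whose prefix contains 94.5.7.224:
  94.4.0.0/14 (94.4.0.0 - 94.7.255.255) -> GigabitEthernet0/8
  94.5.0.0/18 (94.5.0.0 - 94.5.63.255) -> GigabitEthernet0/11
  94.5.0.0/20 (94.5.0.0 - 94.5.15.255) -> GigabitEthernet0/1
More-specific entries that do NOT match:
  94.5.6.224/28 (94.5.6.224 - 94.5.6.239) does not contain 94.5.7.224
  94.5.4.0/23 (94.5.4.0 - 94.5.5.255) does not contain 94.5.7.224
  95.5.4.0/22 (95.5.4.0 - 95.5.7.255) does not contain 94.5.7.224
  94.5.128.0/21 (94.5.128.0 - 94.5.135.255) does not contain 94.5.7.224
Longest matching prefix is /20 -> interface GigabitEthernet0/1.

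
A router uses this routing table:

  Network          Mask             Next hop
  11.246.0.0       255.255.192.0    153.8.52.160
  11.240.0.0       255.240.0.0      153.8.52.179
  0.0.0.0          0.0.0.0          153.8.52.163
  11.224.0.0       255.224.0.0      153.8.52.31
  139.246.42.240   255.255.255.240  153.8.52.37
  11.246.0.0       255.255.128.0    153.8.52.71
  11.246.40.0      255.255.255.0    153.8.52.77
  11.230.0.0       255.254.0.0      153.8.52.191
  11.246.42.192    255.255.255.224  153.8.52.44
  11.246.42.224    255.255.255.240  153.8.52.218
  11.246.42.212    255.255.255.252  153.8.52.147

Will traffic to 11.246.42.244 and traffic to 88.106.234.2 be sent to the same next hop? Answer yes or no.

no

11.246.42.244: longest match 11.246.0.0/18 -> 153.8.52.160
88.106.234.2: longest match 0.0.0.0/0 -> 153.8.52.163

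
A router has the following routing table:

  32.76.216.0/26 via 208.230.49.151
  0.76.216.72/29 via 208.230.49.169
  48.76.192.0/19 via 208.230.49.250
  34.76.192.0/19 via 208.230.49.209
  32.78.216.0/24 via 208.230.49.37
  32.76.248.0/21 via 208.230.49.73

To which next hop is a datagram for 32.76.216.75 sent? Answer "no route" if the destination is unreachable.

No entry's prefix contains 32.76.216.75; there is no default route.

no route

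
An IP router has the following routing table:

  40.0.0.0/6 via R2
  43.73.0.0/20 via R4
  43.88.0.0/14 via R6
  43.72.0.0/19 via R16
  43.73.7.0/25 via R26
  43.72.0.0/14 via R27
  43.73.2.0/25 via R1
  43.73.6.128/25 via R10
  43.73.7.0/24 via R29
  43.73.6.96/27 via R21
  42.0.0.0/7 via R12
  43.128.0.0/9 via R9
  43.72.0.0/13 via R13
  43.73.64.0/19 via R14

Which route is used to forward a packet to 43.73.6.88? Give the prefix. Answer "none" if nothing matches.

Entries matching 43.73.6.88:
  40.0.0.0/6 (40.0.0.0 - 43.255.255.255)
  42.0.0.0/7 (42.0.0.0 - 43.255.255.255)
  43.72.0.0/13 (43.72.0.0 - 43.79.255.255)
  43.72.0.0/14 (43.72.0.0 - 43.75.255.255)
  43.73.0.0/20 (43.73.0.0 - 43.73.15.255)
Most specific is 43.73.0.0/20.

43.73.0.0/20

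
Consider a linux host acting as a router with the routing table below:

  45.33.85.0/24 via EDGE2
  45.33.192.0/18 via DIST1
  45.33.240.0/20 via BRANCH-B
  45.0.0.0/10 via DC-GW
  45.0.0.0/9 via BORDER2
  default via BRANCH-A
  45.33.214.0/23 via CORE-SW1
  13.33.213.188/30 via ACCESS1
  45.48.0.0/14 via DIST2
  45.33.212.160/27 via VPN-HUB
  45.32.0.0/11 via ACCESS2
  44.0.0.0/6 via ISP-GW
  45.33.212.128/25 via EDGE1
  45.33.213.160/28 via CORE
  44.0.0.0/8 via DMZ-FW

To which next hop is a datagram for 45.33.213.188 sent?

Routes whose prefix contains 45.33.213.188:
  0.0.0.0/0 (default, matches everything) -> BRANCH-A
  44.0.0.0/6 (44.0.0.0 - 47.255.255.255) -> ISP-GW
  45.0.0.0/9 (45.0.0.0 - 45.127.255.255) -> BORDER2
  45.0.0.0/10 (45.0.0.0 - 45.63.255.255) -> DC-GW
  45.32.0.0/11 (45.32.0.0 - 45.63.255.255) -> ACCESS2
  45.33.192.0/18 (45.33.192.0 - 45.33.255.255) -> DIST1
More-specific entries that do NOT match:
  13.33.213.188/30 (13.33.213.188 - 13.33.213.191) does not contain 45.33.213.188
  45.33.213.160/28 (45.33.213.160 - 45.33.213.175) does not contain 45.33.213.188
  45.33.212.160/27 (45.33.212.160 - 45.33.212.191) does not contain 45.33.213.188
  45.33.212.128/25 (45.33.212.128 - 45.33.212.255) does not contain 45.33.213.188
  45.33.85.0/24 (45.33.85.0 - 45.33.85.255) does not contain 45.33.213.188
  45.33.214.0/23 (45.33.214.0 - 45.33.215.255) does not contain 45.33.213.188
  45.33.240.0/20 (45.33.240.0 - 45.33.255.255) does not contain 45.33.213.188
Longest matching prefix is /18 -> next hop DIST1.

DIST1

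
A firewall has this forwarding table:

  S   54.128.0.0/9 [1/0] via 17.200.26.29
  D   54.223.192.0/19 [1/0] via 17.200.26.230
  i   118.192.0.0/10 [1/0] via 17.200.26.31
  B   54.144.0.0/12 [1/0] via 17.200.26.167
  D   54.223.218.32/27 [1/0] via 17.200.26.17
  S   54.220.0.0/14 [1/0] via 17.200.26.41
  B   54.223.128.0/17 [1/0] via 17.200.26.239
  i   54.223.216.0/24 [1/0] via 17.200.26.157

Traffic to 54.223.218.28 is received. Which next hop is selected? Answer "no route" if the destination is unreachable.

Routes whose prefix contains 54.223.218.28:
  54.128.0.0/9 (54.128.0.0 - 54.255.255.255) -> 17.200.26.29
  54.220.0.0/14 (54.220.0.0 - 54.223.255.255) -> 17.200.26.41
  54.223.128.0/17 (54.223.128.0 - 54.223.255.255) -> 17.200.26.239
  54.223.192.0/19 (54.223.192.0 - 54.223.223.255) -> 17.200.26.230
More-specific entries that do NOT match:
  54.223.218.32/27 (54.223.218.32 - 54.223.218.63) does not contain 54.223.218.28
  54.223.216.0/24 (54.223.216.0 - 54.223.216.255) does not contain 54.223.218.28
Longest matching prefix is /19 -> next hop 17.200.26.230.

17.200.26.230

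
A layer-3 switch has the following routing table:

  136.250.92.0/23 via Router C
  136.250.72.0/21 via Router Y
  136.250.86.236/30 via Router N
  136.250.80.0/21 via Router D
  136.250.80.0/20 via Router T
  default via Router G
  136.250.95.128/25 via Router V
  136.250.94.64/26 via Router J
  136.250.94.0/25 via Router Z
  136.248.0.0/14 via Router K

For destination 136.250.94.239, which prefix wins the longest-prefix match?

Entries matching 136.250.94.239:
  0.0.0.0/0 (default, matches everything)
  136.248.0.0/14 (136.248.0.0 - 136.251.255.255)
  136.250.80.0/20 (136.250.80.0 - 136.250.95.255)
Most specific is 136.250.80.0/20.

136.250.80.0/20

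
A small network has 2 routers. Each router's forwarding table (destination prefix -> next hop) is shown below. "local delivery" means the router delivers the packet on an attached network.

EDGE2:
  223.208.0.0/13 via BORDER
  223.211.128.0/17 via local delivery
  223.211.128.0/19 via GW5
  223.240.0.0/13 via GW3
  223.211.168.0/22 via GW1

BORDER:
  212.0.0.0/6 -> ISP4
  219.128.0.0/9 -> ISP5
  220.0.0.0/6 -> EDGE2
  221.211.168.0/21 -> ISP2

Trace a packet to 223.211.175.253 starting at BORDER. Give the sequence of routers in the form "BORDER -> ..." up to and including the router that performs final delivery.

At BORDER: longest match for 223.211.175.253 is 220.0.0.0/6 -> EDGE2
At EDGE2: longest match for 223.211.175.253 is 223.211.128.0/17 -> local delivery

BORDER -> EDGE2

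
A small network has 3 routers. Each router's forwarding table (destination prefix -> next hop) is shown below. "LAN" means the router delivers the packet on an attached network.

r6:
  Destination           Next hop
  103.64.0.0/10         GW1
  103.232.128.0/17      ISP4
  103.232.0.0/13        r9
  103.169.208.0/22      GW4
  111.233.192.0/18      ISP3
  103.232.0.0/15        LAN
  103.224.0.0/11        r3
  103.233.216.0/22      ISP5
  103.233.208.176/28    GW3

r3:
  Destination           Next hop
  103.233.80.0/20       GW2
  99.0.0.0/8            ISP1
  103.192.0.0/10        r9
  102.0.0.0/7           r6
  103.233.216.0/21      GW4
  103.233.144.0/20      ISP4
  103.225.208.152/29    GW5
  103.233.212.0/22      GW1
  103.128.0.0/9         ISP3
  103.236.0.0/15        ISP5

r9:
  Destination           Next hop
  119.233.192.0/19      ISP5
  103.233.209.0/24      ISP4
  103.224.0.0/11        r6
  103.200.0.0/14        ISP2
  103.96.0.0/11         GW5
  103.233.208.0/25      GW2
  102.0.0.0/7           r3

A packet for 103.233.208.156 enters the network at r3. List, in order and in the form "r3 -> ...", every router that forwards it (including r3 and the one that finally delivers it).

At r3: longest match for 103.233.208.156 is 103.192.0.0/10 -> r9
At r9: longest match for 103.233.208.156 is 103.224.0.0/11 -> r6
At r6: longest match for 103.233.208.156 is 103.232.0.0/15 -> LAN

r3 -> r9 -> r6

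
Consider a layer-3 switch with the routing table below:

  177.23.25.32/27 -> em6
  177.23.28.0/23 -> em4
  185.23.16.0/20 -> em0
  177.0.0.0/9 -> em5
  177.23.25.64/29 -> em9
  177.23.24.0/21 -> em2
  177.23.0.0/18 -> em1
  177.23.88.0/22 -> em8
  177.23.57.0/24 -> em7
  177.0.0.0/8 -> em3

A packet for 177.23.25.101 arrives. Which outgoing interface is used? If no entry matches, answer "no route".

Routes whose prefix contains 177.23.25.101:
  177.0.0.0/8 (177.0.0.0 - 177.255.255.255) -> em3
  177.0.0.0/9 (177.0.0.0 - 177.127.255.255) -> em5
  177.23.0.0/18 (177.23.0.0 - 177.23.63.255) -> em1
  177.23.24.0/21 (177.23.24.0 - 177.23.31.255) -> em2
More-specific entries that do NOT match:
  177.23.25.64/29 (177.23.25.64 - 177.23.25.71) does not contain 177.23.25.101
  177.23.25.32/27 (177.23.25.32 - 177.23.25.63) does not contain 177.23.25.101
  177.23.57.0/24 (177.23.57.0 - 177.23.57.255) does not contain 177.23.25.101
  177.23.28.0/23 (177.23.28.0 - 177.23.29.255) does not contain 177.23.25.101
  177.23.88.0/22 (177.23.88.0 - 177.23.91.255) does not contain 177.23.25.101
Longest matching prefix is /21 -> interface em2.

em2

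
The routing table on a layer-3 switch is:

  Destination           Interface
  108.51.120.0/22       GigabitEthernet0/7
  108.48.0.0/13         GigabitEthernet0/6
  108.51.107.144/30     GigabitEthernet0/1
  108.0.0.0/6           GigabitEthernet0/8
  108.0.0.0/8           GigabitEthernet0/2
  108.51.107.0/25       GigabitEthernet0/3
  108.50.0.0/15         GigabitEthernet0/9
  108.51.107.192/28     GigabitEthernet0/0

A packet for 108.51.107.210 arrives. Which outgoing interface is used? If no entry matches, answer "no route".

GigabitEthernet0/9

Routes whose prefix contains 108.51.107.210:
  108.0.0.0/6 (108.0.0.0 - 111.255.255.255) -> GigabitEthernet0/8
  108.0.0.0/8 (108.0.0.0 - 108.255.255.255) -> GigabitEthernet0/2
  108.48.0.0/13 (108.48.0.0 - 108.55.255.255) -> GigabitEthernet0/6
  108.50.0.0/15 (108.50.0.0 - 108.51.255.255) -> GigabitEthernet0/9
More-specific entries that do NOT match:
  108.51.107.144/30 (108.51.107.144 - 108.51.107.147) does not contain 108.51.107.210
  108.51.107.192/28 (108.51.107.192 - 108.51.107.207) does not contain 108.51.107.210
  108.51.107.0/25 (108.51.107.0 - 108.51.107.127) does not contain 108.51.107.210
  108.51.120.0/22 (108.51.120.0 - 108.51.123.255) does not contain 108.51.107.210
Longest matching prefix is /15 -> interface GigabitEthernet0/9.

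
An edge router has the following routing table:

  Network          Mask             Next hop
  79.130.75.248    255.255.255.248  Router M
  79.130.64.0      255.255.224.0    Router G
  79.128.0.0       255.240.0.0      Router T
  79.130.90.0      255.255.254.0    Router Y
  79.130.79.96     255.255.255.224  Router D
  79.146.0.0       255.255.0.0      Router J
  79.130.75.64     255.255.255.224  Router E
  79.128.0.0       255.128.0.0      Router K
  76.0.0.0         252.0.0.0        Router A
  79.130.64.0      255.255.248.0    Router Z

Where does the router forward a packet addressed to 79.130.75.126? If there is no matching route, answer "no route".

Router G

Routes whose prefix contains 79.130.75.126:
  76.0.0.0/6 (76.0.0.0 - 79.255.255.255) -> Router A
  79.128.0.0/9 (79.128.0.0 - 79.255.255.255) -> Router K
  79.128.0.0/12 (79.128.0.0 - 79.143.255.255) -> Router T
  79.130.64.0/19 (79.130.64.0 - 79.130.95.255) -> Router G
More-specific entries that do NOT match:
  79.130.75.248/29 (79.130.75.248 - 79.130.75.255) does not contain 79.130.75.126
  79.130.79.96/27 (79.130.79.96 - 79.130.79.127) does not contain 79.130.75.126
  79.130.75.64/27 (79.130.75.64 - 79.130.75.95) does not contain 79.130.75.126
  79.130.90.0/23 (79.130.90.0 - 79.130.91.255) does not contain 79.130.75.126
  79.130.64.0/21 (79.130.64.0 - 79.130.71.255) does not contain 79.130.75.126
Longest matching prefix is /19 -> next hop Router G.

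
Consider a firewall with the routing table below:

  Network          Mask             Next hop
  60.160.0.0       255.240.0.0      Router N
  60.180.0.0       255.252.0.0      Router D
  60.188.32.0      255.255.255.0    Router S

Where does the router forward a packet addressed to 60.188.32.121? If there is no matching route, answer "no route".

Routes whose prefix contains 60.188.32.121:
  60.188.32.0/24 (60.188.32.0 - 60.188.32.255) -> Router S
Longest matching prefix is /24 -> next hop Router S.

Router S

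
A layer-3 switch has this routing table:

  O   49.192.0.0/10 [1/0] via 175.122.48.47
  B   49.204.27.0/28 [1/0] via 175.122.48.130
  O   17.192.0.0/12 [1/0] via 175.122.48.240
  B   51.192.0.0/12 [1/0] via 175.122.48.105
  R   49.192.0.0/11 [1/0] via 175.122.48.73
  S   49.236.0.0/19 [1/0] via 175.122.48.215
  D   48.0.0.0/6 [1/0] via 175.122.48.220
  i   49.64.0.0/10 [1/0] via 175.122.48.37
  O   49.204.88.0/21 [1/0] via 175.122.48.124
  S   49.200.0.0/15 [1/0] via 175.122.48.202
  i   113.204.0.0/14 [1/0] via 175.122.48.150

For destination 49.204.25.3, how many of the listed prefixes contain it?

Prefixes containing 49.204.25.3:
  48.0.0.0/6 (48.0.0.0 - 51.255.255.255)
  49.192.0.0/10 (49.192.0.0 - 49.255.255.255)
  49.192.0.0/11 (49.192.0.0 - 49.223.255.255)
Total matching entries: 3.

3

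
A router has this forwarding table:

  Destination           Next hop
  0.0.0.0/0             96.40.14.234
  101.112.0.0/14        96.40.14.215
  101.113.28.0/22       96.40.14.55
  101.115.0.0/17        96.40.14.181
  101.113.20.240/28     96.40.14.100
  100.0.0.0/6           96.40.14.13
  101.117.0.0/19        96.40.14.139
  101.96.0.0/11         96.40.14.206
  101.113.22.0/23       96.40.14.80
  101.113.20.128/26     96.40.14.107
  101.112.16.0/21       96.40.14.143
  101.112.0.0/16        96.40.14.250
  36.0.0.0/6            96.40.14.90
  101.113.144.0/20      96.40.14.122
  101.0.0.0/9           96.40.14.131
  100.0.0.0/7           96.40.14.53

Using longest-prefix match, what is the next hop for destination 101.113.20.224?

Routes whose prefix contains 101.113.20.224:
  0.0.0.0/0 (default, matches everything) -> 96.40.14.234
  100.0.0.0/6 (100.0.0.0 - 103.255.255.255) -> 96.40.14.13
  100.0.0.0/7 (100.0.0.0 - 101.255.255.255) -> 96.40.14.53
  101.0.0.0/9 (101.0.0.0 - 101.127.255.255) -> 96.40.14.131
  101.96.0.0/11 (101.96.0.0 - 101.127.255.255) -> 96.40.14.206
  101.112.0.0/14 (101.112.0.0 - 101.115.255.255) -> 96.40.14.215
More-specific entries that do NOT match:
  101.113.20.240/28 (101.113.20.240 - 101.113.20.255) does not contain 101.113.20.224
  101.113.20.128/26 (101.113.20.128 - 101.113.20.191) does not contain 101.113.20.224
  101.113.22.0/23 (101.113.22.0 - 101.113.23.255) does not contain 101.113.20.224
  101.113.28.0/22 (101.113.28.0 - 101.113.31.255) does not contain 101.113.20.224
  101.112.16.0/21 (101.112.16.0 - 101.112.23.255) does not contain 101.113.20.224
  101.113.144.0/20 (101.113.144.0 - 101.113.159.255) does not contain 101.113.20.224
  101.117.0.0/19 (101.117.0.0 - 101.117.31.255) does not contain 101.113.20.224
  101.115.0.0/17 (101.115.0.0 - 101.115.127.255) does not contain 101.113.20.224
  101.112.0.0/16 (101.112.0.0 - 101.112.255.255) does not contain 101.113.20.224
Longest matching prefix is /14 -> next hop 96.40.14.215.

96.40.14.215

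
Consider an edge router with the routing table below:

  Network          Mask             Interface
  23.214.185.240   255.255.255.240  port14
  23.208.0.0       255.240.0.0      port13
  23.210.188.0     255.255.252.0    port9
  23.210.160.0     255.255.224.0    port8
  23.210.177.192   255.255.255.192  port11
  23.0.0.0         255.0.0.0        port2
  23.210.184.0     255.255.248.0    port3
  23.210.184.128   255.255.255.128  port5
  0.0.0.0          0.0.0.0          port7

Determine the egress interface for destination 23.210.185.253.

port3

Routes whose prefix contains 23.210.185.253:
  0.0.0.0/0 (default, matches everything) -> port7
  23.0.0.0/8 (23.0.0.0 - 23.255.255.255) -> port2
  23.208.0.0/12 (23.208.0.0 - 23.223.255.255) -> port13
  23.210.160.0/19 (23.210.160.0 - 23.210.191.255) -> port8
  23.210.184.0/21 (23.210.184.0 - 23.210.191.255) -> port3
More-specific entries that do NOT match:
  23.214.185.240/28 (23.214.185.240 - 23.214.185.255) does not contain 23.210.185.253
  23.210.177.192/26 (23.210.177.192 - 23.210.177.255) does not contain 23.210.185.253
  23.210.184.128/25 (23.210.184.128 - 23.210.184.255) does not contain 23.210.185.253
  23.210.188.0/22 (23.210.188.0 - 23.210.191.255) does not contain 23.210.185.253
Longest matching prefix is /21 -> interface port3.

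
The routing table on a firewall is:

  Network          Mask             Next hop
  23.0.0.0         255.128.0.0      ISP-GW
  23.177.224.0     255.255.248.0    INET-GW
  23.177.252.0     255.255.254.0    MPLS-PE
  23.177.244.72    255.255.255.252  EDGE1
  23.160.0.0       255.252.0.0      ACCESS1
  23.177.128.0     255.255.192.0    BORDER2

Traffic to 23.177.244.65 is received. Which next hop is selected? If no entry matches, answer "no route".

no route

No entry's prefix contains 23.177.244.65; there is no default route.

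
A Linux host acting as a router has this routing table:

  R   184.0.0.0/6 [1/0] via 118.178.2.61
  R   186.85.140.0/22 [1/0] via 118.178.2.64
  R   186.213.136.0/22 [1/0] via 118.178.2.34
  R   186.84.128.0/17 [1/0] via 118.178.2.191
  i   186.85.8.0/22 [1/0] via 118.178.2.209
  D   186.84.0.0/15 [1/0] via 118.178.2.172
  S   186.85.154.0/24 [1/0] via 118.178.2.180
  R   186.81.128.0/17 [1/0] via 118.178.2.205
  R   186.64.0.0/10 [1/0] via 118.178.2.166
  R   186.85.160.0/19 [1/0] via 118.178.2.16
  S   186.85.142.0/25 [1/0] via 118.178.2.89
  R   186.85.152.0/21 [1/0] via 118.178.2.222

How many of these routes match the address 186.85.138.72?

3

Prefixes containing 186.85.138.72:
  184.0.0.0/6 (184.0.0.0 - 187.255.255.255)
  186.64.0.0/10 (186.64.0.0 - 186.127.255.255)
  186.84.0.0/15 (186.84.0.0 - 186.85.255.255)
Total matching entries: 3.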